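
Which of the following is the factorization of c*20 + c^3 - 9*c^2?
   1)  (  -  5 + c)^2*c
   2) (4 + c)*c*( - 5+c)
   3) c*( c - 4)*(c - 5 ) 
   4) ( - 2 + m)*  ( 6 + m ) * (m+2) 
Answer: 3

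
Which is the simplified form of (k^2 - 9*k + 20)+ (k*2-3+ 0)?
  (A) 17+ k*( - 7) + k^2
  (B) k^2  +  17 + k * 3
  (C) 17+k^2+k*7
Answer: A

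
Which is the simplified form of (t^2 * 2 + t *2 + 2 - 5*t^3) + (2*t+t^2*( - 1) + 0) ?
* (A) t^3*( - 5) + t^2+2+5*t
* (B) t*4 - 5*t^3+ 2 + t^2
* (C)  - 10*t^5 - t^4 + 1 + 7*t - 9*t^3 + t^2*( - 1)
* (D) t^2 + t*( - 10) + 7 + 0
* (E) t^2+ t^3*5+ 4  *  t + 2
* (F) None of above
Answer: B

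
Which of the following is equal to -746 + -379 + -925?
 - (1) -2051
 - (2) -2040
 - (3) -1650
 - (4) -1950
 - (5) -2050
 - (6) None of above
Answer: 5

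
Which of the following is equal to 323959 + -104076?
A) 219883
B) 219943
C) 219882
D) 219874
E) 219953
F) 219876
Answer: A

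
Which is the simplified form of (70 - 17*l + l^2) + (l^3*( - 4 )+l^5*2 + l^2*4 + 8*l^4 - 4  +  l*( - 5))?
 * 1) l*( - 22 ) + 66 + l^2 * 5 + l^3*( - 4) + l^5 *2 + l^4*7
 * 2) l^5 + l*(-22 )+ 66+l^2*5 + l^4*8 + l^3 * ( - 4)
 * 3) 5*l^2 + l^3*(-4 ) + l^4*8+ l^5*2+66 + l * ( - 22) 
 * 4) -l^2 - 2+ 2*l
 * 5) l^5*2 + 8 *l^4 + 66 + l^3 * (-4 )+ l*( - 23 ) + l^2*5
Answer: 3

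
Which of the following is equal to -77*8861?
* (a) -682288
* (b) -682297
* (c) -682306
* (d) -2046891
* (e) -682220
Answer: b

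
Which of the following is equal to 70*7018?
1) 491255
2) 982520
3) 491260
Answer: 3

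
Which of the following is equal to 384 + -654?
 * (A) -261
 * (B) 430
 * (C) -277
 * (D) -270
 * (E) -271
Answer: D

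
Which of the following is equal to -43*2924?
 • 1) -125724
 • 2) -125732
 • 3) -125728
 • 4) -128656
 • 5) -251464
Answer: 2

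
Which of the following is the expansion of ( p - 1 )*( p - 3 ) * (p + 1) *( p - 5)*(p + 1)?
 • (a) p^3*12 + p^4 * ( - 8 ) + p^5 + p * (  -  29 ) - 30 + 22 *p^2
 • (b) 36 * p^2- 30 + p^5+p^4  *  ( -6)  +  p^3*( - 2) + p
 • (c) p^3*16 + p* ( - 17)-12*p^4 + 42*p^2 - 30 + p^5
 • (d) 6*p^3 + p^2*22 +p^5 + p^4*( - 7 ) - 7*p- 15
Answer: d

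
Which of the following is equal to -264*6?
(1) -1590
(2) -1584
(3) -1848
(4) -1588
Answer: 2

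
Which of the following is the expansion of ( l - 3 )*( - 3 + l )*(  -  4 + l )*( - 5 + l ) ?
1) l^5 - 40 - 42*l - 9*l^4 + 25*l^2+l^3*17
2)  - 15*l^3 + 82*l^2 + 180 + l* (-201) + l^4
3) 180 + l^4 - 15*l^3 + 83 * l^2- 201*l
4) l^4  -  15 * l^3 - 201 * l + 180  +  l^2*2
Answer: 3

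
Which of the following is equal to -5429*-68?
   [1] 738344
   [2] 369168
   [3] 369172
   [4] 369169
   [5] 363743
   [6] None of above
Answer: 3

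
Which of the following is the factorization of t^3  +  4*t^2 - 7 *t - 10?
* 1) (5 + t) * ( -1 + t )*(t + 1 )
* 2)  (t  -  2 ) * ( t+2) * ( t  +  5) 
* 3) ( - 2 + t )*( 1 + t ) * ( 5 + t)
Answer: 3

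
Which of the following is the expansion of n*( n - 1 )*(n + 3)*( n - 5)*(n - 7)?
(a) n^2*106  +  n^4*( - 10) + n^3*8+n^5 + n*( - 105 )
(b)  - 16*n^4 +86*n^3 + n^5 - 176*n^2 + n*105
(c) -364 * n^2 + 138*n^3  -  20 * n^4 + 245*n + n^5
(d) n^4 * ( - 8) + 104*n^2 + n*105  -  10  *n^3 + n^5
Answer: a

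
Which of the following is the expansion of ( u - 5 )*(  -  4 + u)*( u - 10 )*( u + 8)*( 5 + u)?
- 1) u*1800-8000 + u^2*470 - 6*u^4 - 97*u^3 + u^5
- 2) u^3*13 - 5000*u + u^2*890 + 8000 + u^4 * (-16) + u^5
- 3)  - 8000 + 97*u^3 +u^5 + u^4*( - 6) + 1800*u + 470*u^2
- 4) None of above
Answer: 1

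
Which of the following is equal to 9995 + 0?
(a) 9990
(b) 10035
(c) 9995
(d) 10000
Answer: c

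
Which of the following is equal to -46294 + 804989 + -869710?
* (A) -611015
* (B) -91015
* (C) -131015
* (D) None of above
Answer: D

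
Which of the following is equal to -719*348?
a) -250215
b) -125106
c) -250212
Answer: c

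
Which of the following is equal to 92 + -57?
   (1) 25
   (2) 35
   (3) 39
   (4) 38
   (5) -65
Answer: 2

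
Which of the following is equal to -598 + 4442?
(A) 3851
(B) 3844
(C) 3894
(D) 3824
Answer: B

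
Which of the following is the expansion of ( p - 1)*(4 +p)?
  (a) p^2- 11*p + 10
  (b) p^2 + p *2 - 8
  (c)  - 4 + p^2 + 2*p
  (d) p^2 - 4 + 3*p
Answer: d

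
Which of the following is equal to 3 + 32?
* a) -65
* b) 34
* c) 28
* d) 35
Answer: d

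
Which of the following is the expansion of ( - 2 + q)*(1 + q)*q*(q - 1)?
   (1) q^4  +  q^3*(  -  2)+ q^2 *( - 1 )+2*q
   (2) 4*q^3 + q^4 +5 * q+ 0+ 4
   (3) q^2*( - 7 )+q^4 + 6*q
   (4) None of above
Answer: 1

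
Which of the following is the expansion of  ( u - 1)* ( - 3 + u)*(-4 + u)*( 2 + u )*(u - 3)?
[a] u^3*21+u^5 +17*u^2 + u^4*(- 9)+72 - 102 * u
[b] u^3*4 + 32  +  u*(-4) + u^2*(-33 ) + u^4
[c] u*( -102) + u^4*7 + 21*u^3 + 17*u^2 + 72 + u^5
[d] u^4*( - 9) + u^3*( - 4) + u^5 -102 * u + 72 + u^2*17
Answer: a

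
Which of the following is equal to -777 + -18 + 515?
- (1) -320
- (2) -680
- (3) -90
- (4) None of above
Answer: 4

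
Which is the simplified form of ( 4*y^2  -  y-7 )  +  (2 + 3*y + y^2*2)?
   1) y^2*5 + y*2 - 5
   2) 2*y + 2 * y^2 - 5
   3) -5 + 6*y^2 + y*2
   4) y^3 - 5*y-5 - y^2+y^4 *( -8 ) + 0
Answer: 3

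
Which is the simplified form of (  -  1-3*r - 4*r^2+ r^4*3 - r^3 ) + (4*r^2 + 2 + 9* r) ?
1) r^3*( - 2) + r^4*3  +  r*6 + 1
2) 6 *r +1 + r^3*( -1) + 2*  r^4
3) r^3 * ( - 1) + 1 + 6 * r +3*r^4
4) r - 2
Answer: 3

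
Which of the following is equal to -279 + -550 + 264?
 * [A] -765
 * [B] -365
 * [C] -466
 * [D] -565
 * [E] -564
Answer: D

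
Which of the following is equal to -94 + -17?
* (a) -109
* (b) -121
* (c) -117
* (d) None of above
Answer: d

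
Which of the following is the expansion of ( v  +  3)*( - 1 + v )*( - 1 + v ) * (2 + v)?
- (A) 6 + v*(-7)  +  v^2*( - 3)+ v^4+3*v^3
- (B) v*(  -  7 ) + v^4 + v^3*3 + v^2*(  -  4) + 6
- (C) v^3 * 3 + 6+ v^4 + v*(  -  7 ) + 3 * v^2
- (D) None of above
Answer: A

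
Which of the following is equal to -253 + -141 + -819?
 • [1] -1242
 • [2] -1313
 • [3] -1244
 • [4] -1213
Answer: 4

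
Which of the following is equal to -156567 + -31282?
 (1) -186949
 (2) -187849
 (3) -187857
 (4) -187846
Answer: 2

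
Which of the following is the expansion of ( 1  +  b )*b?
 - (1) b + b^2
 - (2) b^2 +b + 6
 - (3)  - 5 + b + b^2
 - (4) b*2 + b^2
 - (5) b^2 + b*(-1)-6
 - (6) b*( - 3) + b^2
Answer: 1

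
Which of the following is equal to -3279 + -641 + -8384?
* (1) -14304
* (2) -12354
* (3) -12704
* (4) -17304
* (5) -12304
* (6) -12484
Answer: 5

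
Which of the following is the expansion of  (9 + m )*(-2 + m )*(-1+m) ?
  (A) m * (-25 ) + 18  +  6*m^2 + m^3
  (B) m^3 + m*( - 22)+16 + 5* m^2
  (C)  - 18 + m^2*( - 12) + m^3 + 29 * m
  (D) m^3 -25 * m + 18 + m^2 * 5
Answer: A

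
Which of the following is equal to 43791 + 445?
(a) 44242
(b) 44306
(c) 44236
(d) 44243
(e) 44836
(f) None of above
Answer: c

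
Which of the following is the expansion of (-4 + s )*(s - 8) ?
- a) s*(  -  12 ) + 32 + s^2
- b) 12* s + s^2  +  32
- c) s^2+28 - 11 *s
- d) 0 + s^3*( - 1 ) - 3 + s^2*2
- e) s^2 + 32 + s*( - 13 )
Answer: a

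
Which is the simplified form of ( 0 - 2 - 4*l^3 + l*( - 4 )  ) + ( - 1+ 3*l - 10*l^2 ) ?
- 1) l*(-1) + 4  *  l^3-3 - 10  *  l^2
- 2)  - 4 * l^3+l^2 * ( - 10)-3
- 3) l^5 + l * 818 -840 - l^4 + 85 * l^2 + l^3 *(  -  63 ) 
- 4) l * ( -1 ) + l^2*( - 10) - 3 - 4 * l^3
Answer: 4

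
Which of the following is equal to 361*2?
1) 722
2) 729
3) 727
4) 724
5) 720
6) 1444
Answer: 1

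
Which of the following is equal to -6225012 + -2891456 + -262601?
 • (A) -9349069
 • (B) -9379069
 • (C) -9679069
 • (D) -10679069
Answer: B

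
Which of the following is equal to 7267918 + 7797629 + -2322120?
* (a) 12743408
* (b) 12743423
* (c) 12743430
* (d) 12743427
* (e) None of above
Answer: d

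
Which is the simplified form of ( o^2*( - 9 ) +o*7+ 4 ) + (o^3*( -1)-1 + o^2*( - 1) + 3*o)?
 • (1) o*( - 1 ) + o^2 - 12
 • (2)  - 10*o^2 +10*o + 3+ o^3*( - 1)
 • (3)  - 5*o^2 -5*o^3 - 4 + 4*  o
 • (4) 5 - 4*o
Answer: 2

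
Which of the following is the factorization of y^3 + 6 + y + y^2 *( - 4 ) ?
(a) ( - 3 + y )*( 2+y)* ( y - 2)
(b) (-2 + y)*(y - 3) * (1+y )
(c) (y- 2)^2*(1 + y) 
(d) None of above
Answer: b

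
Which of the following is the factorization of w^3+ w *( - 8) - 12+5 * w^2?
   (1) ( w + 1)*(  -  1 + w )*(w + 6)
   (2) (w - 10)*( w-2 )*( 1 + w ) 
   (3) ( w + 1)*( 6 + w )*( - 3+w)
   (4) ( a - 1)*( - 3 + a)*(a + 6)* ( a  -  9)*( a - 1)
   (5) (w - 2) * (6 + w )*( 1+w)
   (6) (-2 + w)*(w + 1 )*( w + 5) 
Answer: 5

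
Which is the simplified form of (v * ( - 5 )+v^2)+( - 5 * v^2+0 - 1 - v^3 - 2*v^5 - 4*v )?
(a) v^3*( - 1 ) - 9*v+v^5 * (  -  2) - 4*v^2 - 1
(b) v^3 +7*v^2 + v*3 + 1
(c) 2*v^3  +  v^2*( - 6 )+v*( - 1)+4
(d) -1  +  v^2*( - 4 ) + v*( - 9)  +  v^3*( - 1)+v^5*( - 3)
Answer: a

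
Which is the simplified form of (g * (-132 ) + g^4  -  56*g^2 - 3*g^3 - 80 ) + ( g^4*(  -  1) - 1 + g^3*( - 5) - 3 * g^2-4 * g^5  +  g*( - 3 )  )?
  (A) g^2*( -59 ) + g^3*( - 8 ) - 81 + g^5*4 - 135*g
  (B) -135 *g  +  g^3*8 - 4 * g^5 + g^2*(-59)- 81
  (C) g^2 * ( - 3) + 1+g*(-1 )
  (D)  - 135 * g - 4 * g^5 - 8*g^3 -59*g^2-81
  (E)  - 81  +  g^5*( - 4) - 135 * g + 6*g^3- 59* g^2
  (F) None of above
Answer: D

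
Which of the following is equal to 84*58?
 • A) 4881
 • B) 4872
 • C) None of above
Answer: B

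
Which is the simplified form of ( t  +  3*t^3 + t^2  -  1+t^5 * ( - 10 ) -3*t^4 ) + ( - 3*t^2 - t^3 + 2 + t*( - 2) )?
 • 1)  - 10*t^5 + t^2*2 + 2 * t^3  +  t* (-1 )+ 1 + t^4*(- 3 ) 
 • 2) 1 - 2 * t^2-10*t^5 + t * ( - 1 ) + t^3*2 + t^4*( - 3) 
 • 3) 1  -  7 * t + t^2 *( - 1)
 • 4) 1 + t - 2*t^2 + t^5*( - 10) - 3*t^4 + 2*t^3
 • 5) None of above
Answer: 2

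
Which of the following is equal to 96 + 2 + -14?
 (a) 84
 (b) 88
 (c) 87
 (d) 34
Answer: a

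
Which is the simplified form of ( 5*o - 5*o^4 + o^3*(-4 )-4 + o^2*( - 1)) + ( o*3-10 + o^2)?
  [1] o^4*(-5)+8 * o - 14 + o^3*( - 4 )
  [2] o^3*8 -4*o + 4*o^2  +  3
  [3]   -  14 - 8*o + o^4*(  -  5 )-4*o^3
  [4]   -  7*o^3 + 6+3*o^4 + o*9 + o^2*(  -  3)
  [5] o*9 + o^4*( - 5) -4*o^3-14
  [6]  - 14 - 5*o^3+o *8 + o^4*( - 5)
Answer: 1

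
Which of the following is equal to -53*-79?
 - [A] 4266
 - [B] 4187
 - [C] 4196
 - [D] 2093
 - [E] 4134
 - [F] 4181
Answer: B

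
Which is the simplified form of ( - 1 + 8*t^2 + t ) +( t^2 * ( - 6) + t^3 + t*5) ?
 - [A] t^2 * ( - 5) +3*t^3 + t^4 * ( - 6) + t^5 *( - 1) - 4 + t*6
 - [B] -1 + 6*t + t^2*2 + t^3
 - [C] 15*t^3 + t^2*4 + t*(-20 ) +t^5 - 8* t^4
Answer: B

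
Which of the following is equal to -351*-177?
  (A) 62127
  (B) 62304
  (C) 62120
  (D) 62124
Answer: A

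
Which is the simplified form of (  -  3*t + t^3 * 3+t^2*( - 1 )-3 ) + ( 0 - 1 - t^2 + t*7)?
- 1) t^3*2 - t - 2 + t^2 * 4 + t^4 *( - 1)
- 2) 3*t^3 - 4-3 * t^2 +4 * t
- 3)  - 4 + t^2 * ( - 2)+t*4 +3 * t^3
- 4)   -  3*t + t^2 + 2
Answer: 3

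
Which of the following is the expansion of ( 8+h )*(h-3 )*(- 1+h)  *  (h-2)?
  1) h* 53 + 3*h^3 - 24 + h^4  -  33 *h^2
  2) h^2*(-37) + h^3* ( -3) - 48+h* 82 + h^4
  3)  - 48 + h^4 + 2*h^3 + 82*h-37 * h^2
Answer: 3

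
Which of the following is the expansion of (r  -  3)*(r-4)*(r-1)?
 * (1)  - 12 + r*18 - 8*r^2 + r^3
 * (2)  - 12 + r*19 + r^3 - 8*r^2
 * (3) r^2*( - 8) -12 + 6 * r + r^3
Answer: 2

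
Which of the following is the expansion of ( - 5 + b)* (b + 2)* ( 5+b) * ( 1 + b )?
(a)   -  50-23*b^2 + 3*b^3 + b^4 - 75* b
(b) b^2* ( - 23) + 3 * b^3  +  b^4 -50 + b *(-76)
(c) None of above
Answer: a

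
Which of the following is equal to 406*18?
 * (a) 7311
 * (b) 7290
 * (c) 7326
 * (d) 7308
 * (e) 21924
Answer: d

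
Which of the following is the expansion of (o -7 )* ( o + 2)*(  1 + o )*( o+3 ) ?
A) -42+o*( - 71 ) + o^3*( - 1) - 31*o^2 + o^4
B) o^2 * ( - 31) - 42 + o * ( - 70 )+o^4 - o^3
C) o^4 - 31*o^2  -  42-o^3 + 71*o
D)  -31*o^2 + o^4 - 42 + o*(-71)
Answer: A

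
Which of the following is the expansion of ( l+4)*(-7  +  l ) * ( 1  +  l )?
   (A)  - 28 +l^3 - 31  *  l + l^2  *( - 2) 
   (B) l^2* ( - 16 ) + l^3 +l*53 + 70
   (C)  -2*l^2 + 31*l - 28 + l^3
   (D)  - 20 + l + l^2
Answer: A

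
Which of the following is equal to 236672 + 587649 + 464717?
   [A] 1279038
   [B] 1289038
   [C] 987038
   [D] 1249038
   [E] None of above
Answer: B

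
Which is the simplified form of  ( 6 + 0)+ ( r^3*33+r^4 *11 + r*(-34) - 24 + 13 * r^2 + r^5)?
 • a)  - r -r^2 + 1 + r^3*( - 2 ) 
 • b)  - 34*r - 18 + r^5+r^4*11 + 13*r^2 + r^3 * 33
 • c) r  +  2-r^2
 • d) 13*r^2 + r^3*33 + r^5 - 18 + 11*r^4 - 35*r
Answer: b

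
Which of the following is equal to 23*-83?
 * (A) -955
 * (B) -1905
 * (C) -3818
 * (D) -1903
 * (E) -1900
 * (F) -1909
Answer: F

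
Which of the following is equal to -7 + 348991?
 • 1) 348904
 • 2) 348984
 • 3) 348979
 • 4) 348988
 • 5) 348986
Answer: 2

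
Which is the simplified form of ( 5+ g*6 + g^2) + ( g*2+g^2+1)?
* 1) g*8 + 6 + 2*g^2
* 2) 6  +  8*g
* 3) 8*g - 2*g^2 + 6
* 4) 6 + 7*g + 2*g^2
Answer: 1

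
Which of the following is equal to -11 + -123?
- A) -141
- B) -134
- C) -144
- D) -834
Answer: B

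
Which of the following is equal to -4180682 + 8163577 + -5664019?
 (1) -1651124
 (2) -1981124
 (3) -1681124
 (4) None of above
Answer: 3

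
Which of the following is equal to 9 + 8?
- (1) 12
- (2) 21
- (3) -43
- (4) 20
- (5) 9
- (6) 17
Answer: 6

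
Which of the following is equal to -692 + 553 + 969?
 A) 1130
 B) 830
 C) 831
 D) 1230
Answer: B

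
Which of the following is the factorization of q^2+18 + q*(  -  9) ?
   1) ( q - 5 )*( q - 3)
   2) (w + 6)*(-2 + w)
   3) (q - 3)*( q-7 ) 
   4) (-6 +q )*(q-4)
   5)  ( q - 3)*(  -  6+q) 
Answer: 5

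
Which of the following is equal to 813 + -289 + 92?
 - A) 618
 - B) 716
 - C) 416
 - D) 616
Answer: D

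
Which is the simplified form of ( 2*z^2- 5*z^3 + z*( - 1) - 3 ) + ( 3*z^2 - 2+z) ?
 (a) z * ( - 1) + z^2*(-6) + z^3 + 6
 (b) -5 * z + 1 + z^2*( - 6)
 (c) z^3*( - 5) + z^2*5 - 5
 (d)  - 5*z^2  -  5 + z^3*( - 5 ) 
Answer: c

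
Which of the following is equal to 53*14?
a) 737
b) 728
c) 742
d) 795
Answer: c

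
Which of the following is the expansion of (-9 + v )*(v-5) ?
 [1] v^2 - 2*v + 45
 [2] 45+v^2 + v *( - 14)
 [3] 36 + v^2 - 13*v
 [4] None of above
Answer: 2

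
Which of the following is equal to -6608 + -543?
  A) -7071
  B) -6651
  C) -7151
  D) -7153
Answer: C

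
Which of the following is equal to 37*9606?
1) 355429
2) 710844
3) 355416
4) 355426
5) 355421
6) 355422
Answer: 6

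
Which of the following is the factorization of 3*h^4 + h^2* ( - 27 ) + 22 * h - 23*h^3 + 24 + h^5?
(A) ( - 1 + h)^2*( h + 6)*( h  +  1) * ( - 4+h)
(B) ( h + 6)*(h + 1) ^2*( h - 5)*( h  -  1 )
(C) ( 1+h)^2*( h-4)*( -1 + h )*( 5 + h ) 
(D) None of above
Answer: D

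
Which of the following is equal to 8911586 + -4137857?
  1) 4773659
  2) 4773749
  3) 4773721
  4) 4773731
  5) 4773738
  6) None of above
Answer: 6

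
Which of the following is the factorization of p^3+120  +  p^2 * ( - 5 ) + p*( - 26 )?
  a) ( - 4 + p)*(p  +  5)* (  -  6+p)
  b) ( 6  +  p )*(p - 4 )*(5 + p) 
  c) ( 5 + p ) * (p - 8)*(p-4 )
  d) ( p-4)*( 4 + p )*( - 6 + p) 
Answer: a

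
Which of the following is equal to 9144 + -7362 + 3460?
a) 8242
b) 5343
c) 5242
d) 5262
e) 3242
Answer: c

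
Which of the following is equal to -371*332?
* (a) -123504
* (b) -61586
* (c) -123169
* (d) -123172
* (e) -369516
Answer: d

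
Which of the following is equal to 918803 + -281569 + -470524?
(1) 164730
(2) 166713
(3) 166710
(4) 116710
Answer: 3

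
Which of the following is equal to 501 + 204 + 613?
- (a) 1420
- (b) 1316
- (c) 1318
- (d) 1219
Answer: c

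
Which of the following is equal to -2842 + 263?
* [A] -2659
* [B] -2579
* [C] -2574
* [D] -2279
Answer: B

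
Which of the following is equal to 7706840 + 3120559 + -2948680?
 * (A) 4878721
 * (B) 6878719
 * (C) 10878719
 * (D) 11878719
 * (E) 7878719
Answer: E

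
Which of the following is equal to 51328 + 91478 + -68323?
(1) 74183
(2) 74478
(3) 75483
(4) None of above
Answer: 4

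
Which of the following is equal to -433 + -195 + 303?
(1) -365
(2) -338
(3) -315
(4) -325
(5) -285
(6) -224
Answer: 4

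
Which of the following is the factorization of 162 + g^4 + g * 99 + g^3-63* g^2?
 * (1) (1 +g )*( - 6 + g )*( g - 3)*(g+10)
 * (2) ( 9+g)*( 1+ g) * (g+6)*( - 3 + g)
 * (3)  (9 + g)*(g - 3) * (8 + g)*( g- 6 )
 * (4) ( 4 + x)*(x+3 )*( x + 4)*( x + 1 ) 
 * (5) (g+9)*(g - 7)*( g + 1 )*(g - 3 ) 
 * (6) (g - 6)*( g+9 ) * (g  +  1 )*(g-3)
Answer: 6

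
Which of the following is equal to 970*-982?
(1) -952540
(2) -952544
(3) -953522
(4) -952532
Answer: 1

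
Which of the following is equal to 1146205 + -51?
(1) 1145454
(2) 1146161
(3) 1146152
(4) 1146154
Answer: 4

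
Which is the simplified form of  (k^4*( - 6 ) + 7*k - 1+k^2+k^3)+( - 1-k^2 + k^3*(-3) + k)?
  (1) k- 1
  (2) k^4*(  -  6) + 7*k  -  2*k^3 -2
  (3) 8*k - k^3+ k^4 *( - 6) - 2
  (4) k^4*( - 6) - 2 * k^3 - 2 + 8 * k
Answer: 4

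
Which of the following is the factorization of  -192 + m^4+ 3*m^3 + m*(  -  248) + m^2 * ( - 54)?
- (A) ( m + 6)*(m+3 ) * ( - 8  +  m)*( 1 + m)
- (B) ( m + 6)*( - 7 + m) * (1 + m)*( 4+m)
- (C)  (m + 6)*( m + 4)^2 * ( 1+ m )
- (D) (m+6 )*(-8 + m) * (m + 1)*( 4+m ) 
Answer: D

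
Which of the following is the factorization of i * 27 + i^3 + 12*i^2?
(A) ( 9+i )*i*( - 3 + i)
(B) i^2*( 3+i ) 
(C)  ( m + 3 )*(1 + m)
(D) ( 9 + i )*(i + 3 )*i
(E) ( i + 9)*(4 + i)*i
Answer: D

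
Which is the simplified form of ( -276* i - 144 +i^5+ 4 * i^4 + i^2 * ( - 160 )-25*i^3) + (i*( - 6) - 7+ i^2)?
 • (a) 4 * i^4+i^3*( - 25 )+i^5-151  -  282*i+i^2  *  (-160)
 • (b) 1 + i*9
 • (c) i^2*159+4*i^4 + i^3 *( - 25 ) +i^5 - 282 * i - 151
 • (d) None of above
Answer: d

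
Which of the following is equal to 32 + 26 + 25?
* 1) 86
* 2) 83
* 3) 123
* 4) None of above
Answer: 2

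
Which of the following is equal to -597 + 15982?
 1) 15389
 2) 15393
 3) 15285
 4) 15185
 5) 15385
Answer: 5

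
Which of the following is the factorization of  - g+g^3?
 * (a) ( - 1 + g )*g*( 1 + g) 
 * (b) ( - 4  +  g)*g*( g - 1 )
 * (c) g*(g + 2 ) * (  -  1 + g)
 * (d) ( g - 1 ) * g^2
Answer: a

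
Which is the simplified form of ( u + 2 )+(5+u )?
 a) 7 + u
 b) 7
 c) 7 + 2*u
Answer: c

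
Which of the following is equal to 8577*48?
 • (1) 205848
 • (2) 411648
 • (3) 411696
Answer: 3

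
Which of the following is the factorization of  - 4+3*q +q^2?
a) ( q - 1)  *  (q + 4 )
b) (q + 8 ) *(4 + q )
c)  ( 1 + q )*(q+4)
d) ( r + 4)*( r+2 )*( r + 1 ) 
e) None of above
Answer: a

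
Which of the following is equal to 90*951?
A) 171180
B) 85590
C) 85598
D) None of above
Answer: B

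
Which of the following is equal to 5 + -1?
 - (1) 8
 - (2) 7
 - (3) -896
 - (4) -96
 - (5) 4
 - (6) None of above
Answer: 5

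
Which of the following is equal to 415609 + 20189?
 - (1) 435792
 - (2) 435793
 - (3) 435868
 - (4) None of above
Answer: 4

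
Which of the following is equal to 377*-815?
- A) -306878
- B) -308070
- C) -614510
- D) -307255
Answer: D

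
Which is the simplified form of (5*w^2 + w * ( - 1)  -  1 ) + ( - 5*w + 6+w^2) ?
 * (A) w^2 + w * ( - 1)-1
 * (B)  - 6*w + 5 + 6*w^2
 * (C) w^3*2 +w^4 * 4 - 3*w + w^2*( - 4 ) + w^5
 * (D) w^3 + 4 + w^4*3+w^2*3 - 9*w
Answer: B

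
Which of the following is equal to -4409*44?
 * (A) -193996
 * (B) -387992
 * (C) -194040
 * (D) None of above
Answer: A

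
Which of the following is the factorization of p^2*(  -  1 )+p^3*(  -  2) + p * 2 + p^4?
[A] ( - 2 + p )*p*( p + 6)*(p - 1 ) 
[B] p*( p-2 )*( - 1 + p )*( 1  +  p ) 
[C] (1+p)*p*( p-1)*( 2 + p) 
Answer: B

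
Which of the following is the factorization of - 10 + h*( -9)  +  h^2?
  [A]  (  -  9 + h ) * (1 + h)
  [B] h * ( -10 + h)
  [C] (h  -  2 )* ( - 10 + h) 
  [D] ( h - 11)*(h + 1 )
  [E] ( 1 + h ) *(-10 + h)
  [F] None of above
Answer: E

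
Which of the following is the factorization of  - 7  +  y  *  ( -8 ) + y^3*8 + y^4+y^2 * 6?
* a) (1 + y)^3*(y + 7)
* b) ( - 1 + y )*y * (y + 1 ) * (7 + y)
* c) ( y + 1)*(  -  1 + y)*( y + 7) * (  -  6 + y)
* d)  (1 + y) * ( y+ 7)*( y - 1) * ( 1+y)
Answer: d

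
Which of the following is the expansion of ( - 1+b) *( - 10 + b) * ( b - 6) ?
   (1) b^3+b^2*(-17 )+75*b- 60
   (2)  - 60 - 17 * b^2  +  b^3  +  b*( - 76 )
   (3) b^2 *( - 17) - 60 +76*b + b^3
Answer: 3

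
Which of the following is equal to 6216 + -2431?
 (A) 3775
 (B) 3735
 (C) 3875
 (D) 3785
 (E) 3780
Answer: D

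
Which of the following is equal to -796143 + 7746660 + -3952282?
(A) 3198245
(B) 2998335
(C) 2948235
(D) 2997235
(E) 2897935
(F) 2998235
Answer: F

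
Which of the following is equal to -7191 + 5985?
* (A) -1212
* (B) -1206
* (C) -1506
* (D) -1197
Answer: B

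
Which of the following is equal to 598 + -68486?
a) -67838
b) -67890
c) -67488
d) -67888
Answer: d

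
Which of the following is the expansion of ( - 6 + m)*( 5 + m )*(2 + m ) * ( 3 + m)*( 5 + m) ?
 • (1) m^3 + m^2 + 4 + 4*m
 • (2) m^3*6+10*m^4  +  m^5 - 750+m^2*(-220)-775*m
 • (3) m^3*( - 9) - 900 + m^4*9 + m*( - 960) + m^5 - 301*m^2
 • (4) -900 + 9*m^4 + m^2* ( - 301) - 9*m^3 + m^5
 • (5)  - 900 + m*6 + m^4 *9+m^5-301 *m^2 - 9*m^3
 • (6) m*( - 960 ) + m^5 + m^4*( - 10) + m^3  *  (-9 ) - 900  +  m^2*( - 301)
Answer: 3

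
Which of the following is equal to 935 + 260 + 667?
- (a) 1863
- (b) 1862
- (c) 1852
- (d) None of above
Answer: b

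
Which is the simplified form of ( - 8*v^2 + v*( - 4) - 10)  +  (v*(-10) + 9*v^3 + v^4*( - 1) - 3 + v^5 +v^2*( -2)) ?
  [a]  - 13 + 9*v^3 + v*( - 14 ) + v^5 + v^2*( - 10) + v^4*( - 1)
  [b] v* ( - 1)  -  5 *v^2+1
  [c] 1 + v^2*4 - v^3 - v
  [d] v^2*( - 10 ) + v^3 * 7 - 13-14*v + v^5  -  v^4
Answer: a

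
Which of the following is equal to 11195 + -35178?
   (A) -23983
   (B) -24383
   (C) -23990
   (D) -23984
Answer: A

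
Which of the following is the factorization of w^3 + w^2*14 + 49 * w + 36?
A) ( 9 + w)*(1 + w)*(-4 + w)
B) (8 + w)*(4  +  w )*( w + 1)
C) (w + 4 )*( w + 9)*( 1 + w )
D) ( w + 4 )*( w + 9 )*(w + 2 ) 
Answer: C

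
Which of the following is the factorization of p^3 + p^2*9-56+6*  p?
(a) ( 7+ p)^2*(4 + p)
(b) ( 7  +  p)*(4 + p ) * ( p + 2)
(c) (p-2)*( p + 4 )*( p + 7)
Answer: c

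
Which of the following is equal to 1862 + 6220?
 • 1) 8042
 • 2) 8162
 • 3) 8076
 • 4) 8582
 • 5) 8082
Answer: 5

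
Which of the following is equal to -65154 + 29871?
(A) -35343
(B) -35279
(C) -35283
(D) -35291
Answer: C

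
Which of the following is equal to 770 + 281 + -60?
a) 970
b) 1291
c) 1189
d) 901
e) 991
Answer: e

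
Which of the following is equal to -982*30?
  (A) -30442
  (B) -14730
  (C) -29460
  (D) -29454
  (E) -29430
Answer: C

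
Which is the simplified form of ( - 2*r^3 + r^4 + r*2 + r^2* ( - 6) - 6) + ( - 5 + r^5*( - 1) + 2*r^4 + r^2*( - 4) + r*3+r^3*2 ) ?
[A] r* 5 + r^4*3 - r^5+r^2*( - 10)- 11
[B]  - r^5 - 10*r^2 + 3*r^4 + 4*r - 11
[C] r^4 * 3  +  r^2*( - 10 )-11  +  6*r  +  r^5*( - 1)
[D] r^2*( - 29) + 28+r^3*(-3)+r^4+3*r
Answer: A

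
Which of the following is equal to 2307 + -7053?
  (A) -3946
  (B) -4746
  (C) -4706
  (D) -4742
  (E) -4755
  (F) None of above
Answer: B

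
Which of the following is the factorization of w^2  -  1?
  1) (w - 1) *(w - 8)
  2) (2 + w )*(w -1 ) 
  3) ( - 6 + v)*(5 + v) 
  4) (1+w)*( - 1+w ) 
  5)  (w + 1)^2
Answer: 4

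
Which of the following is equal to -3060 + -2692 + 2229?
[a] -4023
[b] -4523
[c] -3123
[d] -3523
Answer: d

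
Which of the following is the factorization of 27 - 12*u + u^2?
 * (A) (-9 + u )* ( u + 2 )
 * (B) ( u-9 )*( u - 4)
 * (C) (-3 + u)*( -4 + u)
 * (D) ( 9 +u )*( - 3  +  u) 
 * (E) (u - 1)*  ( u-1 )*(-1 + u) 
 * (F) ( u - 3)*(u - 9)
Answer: F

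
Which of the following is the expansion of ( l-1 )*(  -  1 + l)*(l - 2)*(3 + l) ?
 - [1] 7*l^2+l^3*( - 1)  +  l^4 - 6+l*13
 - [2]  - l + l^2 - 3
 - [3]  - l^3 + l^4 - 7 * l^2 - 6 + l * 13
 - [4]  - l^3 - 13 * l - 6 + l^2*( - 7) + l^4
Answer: 3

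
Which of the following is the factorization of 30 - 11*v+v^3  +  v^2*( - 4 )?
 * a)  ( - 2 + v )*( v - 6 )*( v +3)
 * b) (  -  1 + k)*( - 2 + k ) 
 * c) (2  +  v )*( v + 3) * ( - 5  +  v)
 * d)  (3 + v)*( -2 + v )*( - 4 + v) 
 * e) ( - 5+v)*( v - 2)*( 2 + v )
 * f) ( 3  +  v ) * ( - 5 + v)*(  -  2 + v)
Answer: f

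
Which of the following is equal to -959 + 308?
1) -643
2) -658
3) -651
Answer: 3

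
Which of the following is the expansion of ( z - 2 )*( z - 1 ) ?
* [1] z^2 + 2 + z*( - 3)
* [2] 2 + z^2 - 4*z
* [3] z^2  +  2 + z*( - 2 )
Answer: 1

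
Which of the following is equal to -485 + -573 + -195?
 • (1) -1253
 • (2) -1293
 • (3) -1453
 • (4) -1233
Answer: 1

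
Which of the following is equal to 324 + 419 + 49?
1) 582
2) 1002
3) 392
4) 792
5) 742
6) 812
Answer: 4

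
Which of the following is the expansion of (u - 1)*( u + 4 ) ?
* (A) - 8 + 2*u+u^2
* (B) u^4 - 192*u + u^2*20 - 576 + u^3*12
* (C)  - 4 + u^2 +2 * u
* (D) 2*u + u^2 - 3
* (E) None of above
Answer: E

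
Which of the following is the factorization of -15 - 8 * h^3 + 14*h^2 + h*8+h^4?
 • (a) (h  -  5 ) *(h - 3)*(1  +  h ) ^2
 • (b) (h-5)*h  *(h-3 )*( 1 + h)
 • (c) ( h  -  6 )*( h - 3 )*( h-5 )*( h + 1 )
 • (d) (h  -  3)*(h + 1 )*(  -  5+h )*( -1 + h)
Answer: d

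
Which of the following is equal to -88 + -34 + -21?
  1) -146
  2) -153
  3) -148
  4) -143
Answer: 4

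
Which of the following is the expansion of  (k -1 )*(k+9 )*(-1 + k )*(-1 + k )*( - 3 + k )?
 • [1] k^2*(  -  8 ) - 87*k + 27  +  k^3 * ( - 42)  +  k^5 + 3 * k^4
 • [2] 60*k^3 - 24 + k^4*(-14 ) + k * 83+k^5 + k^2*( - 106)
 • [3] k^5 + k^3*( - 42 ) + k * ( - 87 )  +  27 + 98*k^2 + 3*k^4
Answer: 3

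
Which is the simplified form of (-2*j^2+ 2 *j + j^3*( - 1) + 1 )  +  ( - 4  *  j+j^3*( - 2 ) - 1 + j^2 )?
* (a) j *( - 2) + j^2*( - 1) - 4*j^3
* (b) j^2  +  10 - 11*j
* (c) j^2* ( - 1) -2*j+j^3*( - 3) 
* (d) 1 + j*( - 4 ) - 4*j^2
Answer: c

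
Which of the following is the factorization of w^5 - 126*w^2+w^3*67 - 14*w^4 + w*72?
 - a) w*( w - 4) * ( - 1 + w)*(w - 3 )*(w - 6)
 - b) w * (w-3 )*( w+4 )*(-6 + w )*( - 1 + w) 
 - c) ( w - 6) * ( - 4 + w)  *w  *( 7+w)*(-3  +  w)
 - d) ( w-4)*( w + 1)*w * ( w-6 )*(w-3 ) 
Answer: a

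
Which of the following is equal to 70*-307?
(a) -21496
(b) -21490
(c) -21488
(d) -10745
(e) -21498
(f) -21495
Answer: b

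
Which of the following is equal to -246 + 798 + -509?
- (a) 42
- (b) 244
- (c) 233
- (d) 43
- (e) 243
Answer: d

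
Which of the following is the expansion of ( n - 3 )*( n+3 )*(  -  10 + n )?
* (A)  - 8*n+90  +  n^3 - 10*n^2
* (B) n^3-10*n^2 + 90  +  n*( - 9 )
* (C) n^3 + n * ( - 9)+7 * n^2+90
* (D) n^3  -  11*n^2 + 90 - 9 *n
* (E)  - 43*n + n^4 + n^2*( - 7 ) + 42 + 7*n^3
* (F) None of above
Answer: B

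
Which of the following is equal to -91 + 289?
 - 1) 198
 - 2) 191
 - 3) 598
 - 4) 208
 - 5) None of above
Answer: 1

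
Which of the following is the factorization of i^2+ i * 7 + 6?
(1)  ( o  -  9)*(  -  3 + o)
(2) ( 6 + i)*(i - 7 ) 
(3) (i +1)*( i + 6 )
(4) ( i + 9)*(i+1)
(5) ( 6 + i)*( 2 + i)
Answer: 3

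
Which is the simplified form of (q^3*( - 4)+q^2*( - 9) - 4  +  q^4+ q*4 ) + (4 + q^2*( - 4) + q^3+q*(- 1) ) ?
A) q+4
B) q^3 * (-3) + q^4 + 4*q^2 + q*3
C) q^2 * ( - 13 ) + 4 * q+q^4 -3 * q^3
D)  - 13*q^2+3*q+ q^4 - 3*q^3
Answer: D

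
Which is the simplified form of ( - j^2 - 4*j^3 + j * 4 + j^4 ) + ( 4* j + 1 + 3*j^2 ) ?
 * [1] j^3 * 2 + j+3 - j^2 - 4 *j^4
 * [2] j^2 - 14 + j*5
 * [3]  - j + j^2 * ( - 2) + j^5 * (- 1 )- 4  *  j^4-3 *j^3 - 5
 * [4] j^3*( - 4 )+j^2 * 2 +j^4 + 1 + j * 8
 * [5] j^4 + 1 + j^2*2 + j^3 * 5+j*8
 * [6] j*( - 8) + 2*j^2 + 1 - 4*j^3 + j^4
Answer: 4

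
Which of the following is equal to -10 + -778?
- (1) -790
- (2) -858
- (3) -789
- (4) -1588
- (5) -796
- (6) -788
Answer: 6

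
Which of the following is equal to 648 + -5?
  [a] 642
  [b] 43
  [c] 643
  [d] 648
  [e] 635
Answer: c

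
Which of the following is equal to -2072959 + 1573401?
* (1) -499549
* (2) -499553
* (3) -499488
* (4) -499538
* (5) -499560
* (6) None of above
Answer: 6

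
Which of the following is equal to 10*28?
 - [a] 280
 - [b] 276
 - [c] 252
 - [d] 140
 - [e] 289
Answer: a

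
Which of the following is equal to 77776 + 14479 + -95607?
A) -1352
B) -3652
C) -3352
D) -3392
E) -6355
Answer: C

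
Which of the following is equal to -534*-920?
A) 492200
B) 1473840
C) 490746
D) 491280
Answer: D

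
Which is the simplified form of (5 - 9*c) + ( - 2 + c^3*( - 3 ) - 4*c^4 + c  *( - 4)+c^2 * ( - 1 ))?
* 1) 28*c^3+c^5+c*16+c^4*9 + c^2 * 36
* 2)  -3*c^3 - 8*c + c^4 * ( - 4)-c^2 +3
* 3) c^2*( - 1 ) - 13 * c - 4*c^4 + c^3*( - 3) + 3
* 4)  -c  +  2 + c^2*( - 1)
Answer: 3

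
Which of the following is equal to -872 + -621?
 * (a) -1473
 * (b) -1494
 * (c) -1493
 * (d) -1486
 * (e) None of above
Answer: c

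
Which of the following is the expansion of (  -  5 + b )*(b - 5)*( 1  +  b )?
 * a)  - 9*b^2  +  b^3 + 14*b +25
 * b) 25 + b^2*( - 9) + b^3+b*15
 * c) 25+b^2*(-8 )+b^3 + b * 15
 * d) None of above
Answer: b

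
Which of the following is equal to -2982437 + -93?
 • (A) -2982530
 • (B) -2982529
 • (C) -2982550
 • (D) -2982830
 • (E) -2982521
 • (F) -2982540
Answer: A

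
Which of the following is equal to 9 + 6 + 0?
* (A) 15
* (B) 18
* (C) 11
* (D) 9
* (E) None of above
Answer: A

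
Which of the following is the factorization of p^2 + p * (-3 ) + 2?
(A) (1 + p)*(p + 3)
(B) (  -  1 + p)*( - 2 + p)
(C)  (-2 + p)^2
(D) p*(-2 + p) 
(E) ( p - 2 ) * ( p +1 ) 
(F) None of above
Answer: B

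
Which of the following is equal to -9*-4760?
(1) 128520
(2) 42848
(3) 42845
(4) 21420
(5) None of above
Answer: 5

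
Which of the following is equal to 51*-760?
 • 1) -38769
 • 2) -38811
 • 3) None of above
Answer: 3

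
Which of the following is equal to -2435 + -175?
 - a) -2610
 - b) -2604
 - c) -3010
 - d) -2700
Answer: a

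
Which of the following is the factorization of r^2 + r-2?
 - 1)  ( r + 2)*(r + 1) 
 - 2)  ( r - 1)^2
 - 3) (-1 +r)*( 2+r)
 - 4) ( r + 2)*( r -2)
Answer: 3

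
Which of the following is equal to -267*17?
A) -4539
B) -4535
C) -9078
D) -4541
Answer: A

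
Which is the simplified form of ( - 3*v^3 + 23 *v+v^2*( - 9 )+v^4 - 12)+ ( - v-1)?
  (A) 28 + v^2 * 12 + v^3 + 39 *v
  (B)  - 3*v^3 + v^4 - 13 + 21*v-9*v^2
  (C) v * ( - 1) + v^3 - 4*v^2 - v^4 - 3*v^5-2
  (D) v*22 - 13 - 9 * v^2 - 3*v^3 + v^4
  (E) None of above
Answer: D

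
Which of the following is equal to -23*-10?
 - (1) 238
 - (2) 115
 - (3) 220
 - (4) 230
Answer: 4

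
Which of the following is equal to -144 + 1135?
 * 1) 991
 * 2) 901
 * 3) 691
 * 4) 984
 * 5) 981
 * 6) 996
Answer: 1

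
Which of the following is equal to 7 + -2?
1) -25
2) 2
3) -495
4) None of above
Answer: 4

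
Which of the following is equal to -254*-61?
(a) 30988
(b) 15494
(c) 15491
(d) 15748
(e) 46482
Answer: b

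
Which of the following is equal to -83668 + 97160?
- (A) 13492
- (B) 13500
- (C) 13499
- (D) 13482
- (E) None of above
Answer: A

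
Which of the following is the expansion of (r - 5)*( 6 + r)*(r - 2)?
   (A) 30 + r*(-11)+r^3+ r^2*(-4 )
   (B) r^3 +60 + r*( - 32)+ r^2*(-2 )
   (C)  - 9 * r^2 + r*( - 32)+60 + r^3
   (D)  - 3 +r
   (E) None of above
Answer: E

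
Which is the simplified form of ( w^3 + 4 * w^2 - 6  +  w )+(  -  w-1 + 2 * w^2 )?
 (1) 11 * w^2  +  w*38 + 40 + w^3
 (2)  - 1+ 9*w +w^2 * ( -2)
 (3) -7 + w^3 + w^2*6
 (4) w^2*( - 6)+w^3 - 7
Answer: 3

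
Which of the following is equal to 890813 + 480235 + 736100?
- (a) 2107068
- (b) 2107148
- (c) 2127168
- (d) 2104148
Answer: b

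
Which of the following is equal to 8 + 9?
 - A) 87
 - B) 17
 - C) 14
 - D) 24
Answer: B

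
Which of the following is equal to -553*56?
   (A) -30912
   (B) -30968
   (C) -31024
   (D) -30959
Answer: B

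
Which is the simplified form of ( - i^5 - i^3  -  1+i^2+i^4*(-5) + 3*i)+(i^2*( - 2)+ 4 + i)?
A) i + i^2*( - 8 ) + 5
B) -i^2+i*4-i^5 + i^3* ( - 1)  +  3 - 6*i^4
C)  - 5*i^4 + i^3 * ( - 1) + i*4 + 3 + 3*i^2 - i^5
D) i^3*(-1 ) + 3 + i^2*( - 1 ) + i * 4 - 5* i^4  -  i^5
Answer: D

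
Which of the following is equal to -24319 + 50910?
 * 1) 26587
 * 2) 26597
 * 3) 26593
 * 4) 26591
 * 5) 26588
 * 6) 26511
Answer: 4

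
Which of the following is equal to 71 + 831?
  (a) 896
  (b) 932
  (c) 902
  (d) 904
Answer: c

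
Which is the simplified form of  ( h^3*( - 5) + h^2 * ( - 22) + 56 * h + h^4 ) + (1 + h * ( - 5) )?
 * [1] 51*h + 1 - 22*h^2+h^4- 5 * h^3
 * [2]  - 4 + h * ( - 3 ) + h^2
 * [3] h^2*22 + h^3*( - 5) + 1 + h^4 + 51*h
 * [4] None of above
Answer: 1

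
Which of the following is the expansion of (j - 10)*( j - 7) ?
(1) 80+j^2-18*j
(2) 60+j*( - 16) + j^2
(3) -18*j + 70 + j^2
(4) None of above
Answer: 4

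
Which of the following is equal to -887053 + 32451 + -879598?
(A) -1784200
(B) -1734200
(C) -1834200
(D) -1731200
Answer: B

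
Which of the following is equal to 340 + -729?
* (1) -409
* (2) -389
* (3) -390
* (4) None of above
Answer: 2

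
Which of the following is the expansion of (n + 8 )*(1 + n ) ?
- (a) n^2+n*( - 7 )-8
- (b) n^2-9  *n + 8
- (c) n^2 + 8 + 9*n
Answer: c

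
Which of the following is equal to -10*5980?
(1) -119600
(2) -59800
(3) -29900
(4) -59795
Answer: 2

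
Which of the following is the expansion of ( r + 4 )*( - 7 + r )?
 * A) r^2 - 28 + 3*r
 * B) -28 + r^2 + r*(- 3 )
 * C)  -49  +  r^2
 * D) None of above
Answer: B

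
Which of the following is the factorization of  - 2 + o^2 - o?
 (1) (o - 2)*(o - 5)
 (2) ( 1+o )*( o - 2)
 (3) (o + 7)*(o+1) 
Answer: 2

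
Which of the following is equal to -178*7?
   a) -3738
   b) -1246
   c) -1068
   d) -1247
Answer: b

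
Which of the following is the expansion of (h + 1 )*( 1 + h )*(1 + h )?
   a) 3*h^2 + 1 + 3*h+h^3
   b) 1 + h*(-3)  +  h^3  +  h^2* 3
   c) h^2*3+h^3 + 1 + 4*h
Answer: a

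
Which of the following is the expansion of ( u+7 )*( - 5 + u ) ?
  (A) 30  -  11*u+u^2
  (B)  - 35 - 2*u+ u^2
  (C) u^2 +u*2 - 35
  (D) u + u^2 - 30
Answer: C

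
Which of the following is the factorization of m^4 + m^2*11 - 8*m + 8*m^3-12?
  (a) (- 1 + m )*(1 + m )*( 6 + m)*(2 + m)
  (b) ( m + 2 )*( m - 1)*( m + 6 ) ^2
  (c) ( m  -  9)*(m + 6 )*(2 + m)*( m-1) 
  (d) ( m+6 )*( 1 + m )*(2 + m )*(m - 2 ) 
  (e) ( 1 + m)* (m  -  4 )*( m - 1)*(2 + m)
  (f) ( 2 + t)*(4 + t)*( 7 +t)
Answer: a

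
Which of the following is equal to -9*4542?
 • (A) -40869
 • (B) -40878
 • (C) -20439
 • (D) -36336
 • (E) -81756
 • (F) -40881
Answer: B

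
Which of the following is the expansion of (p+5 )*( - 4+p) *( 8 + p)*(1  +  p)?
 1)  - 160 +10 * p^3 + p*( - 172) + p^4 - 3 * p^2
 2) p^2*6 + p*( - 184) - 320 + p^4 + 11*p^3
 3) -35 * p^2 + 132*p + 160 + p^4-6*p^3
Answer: 1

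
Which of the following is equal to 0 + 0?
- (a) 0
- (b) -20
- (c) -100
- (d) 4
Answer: a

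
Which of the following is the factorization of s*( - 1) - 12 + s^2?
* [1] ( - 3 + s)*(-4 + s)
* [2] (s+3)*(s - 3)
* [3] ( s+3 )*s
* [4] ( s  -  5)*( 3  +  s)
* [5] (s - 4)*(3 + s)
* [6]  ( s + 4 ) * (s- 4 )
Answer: 5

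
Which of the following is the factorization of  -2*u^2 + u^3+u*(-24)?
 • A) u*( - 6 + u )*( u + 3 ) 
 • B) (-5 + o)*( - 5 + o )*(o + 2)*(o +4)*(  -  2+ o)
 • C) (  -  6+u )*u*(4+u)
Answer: C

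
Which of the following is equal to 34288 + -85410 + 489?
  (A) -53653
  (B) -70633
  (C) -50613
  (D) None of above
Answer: D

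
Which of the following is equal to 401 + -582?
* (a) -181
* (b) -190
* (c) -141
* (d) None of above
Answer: a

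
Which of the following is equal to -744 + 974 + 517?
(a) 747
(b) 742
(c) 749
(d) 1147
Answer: a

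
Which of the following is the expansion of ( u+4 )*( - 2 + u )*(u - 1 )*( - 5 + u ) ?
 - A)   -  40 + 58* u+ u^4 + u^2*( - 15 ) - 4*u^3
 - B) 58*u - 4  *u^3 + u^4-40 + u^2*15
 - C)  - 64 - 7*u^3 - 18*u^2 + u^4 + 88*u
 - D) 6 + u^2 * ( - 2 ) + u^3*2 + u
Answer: A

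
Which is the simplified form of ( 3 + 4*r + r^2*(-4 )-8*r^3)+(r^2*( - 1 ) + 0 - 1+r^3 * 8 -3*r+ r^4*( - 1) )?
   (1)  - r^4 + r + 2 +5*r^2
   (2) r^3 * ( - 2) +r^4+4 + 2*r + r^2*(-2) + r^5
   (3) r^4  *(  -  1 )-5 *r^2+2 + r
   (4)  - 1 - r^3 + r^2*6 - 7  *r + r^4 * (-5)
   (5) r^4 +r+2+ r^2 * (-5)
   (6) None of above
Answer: 3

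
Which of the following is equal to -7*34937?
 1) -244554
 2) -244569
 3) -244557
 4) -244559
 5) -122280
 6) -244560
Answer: 4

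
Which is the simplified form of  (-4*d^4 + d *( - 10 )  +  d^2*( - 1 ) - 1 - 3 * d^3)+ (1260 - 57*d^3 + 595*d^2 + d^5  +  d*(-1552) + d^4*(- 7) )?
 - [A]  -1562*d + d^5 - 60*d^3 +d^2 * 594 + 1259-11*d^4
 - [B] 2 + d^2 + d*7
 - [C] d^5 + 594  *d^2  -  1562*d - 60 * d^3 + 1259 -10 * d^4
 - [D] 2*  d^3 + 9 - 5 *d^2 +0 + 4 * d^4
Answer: A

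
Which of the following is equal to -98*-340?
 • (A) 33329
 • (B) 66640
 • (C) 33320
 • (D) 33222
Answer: C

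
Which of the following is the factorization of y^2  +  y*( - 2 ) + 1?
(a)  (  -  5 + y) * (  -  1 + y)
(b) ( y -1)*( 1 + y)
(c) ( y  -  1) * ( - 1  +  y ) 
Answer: c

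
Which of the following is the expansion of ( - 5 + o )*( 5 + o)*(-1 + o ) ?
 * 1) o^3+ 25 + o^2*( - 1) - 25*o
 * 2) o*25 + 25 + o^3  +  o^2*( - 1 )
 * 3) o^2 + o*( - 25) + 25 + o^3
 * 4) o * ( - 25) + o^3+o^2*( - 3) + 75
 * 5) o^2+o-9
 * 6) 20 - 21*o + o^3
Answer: 1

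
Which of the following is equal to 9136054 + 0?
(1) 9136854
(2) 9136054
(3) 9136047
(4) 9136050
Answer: 2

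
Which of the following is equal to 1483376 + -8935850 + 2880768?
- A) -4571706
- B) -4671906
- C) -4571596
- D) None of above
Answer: A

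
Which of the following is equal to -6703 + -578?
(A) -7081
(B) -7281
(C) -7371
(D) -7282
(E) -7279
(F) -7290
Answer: B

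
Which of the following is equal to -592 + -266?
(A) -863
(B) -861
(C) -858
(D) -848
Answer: C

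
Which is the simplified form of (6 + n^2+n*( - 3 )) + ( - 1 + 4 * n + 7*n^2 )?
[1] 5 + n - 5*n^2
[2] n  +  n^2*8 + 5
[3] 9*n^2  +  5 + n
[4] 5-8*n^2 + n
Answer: 2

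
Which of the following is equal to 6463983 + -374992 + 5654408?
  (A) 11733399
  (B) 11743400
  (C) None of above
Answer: C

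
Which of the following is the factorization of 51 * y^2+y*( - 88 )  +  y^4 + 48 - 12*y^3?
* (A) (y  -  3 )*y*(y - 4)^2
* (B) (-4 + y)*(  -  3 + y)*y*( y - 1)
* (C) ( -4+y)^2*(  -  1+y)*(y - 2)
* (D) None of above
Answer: D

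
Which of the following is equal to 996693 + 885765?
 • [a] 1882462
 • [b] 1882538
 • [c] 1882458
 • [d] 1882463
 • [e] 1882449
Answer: c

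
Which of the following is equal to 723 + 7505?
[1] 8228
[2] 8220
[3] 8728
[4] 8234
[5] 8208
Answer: 1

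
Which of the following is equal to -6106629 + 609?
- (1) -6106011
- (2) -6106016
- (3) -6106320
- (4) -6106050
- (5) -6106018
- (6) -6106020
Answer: 6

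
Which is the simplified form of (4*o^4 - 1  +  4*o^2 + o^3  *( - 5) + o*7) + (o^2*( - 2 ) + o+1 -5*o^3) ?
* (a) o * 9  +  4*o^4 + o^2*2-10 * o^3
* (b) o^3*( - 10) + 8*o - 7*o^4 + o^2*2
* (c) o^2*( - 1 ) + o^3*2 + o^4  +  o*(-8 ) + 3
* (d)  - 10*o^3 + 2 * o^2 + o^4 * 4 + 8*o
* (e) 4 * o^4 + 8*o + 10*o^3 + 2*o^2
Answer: d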